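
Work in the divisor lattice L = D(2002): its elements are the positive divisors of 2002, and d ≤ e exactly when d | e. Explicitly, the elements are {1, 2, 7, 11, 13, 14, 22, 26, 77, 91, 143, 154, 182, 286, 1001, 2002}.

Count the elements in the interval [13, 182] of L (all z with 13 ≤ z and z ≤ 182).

The interval [13, 182] = {13, 182, 26, 91}, which has 4 elements.

4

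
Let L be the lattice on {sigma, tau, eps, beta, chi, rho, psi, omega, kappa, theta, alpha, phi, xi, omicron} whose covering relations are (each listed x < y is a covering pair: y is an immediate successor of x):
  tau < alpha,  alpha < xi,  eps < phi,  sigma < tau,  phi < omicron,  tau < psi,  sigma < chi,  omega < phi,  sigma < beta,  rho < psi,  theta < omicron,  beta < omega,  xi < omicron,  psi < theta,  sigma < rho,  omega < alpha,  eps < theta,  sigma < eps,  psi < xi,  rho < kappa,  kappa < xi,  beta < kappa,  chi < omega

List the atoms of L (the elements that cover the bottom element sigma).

The atoms are exactly the elements that cover sigma: beta, chi, eps, rho, tau.

beta, chi, eps, rho, tau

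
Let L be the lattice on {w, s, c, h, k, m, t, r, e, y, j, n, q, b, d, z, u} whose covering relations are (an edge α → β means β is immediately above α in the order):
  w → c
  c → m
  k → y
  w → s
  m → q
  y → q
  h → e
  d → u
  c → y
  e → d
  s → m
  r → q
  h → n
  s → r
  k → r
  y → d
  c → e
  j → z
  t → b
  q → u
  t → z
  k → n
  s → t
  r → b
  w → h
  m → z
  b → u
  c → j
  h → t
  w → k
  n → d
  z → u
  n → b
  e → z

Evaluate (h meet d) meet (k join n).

h

h ∧ d = h
k ∨ n = n
h ∧ n = h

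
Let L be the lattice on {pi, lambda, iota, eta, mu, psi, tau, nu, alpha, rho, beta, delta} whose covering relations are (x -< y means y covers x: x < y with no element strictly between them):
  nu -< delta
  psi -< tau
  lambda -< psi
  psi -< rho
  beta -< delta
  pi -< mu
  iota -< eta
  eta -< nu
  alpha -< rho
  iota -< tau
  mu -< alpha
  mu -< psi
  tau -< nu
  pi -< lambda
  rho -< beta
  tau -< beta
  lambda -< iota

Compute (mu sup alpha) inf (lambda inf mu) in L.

pi

mu ∨ alpha = alpha
lambda ∧ mu = pi
alpha ∧ pi = pi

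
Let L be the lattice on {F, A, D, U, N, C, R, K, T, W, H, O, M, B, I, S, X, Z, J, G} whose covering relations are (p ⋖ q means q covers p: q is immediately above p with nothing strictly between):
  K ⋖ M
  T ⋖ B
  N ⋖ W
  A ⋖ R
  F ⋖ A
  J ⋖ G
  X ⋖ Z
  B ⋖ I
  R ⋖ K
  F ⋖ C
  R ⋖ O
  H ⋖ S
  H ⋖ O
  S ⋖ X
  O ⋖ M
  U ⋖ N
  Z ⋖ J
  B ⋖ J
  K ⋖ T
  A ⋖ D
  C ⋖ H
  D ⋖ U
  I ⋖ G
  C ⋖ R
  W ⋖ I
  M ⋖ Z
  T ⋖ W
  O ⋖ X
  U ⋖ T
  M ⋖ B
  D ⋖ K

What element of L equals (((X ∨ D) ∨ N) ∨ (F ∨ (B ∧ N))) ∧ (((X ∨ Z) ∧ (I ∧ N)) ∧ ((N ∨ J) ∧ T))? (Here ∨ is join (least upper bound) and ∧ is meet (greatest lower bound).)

X ∨ D = Z
Z ∨ N = G
B ∧ N = U
F ∨ U = U
G ∨ U = G
X ∨ Z = Z
I ∧ N = N
Z ∧ N = D
N ∨ J = G
G ∧ T = T
D ∧ T = D
G ∧ D = D

D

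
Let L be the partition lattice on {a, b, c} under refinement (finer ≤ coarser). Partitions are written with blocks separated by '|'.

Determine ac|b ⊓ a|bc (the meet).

The meet (common refinement) of ac|b and a|bc intersects blocks pairwise, giving a|b|c.

a|b|c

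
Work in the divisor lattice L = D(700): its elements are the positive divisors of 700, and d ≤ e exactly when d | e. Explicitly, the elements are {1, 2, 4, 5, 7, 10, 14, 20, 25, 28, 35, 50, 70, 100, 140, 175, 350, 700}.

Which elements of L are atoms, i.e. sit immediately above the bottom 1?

The atoms are exactly the elements that cover 1: 2, 5, 7.

2, 5, 7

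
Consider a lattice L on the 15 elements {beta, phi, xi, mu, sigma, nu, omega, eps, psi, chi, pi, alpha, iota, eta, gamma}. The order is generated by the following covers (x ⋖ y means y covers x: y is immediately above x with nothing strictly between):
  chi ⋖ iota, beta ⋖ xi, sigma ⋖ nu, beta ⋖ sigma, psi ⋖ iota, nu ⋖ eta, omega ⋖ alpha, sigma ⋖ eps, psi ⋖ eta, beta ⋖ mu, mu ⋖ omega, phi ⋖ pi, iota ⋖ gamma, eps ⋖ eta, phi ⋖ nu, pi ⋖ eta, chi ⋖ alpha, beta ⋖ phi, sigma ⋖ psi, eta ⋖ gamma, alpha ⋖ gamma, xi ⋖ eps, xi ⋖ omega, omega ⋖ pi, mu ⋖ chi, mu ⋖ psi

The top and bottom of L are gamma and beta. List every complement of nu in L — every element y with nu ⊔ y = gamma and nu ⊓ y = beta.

alpha, chi

Need y with nu ∨ y = gamma and nu ∧ y = beta.
Checking each element gives: alpha, chi.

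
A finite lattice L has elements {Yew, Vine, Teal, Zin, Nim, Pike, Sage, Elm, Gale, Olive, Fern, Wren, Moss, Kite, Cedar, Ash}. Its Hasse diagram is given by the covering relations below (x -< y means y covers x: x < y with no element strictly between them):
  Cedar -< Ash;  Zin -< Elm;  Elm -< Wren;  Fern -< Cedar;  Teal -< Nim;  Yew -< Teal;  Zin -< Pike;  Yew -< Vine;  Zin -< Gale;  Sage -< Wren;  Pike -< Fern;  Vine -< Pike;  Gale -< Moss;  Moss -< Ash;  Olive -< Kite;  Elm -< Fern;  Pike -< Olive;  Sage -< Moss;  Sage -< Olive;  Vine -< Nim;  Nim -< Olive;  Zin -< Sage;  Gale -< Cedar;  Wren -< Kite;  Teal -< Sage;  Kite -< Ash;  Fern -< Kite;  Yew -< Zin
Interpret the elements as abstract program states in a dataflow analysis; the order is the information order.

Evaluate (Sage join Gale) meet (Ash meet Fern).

Zin

Sage ∨ Gale = Moss
Ash ∧ Fern = Fern
Moss ∧ Fern = Zin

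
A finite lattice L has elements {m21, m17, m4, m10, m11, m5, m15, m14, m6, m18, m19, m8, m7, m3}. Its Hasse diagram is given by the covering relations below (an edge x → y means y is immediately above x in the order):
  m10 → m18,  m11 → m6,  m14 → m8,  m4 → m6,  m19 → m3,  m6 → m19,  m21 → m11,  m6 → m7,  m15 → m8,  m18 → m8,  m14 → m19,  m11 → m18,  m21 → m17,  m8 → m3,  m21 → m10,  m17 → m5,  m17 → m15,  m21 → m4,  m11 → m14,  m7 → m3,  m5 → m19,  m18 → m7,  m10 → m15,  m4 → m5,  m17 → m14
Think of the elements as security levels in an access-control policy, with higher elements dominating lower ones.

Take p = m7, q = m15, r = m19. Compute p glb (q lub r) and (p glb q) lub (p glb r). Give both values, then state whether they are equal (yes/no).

q lub r = m3, so p glb (q lub r) = m7 glb m3 = m7.
p glb q = m10 and p glb r = m6, so (p glb q) lub (p glb r) = m10 lub m6 = m7.
Equal: yes.

m7; m7; yes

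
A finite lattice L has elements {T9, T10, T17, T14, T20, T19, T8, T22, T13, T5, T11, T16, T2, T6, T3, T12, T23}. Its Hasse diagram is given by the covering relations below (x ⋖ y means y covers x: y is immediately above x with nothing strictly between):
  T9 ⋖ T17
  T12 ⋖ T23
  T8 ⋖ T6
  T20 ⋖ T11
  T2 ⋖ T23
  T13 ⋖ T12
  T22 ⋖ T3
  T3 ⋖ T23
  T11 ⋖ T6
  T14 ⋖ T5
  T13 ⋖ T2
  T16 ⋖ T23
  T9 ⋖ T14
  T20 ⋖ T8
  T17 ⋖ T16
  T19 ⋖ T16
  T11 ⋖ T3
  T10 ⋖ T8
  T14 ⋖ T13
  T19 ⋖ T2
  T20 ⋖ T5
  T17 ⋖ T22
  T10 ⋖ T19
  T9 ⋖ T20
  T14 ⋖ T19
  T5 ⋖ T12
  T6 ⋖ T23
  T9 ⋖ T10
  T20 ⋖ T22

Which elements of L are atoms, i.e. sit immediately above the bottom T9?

The atoms are exactly the elements that cover T9: T10, T14, T17, T20.

T10, T14, T17, T20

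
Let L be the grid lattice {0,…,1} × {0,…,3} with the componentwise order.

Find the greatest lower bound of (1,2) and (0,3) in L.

(0,2)

In a product of chains, the meet is componentwise min, giving (0,2).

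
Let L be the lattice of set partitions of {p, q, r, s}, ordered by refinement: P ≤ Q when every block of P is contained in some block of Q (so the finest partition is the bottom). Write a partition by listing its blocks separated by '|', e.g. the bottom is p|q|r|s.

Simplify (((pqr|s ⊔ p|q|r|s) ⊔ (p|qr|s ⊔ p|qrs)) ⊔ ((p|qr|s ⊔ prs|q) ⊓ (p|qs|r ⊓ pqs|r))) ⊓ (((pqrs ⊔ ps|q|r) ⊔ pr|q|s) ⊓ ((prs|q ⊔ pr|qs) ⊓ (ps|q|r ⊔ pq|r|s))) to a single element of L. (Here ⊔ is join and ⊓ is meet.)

pqs|r

pqr|s ∨ p|q|r|s = pqr|s
p|qr|s ∨ p|qrs = p|qrs
pqr|s ∨ p|qrs = pqrs
p|qr|s ∨ prs|q = pqrs
p|qs|r ∧ pqs|r = p|qs|r
pqrs ∧ p|qs|r = p|qs|r
pqrs ∨ p|qs|r = pqrs
pqrs ∨ ps|q|r = pqrs
pqrs ∨ pr|q|s = pqrs
prs|q ∨ pr|qs = pqrs
ps|q|r ∨ pq|r|s = pqs|r
pqrs ∧ pqs|r = pqs|r
pqrs ∧ pqs|r = pqs|r
pqrs ∧ pqs|r = pqs|r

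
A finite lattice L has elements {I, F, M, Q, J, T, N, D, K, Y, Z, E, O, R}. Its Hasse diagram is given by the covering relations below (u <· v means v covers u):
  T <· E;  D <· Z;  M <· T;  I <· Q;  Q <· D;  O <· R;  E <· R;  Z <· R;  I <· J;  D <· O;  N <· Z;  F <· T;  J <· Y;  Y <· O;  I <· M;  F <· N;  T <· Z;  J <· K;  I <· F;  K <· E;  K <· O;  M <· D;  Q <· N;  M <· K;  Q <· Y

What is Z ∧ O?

Common lower bounds of {Z, O}: D, I, M, Q.
The greatest among these is D.

D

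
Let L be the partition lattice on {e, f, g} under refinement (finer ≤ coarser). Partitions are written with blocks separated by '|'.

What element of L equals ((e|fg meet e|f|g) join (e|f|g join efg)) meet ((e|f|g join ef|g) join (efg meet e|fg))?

efg

e|fg ∧ e|f|g = e|f|g
e|f|g ∨ efg = efg
e|f|g ∨ efg = efg
e|f|g ∨ ef|g = ef|g
efg ∧ e|fg = e|fg
ef|g ∨ e|fg = efg
efg ∧ efg = efg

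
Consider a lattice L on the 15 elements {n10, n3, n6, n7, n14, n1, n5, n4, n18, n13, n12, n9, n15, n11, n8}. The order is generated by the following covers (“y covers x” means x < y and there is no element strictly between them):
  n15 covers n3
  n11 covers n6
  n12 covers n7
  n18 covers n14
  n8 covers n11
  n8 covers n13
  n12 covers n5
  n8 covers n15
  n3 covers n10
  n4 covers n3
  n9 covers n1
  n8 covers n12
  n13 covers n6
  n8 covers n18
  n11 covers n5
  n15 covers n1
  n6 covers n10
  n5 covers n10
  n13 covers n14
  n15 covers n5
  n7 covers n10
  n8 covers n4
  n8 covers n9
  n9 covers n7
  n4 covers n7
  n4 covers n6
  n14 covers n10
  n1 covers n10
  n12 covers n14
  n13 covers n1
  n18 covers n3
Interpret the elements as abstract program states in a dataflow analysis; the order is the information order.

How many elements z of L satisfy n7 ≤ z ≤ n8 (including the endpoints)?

5

The interval [n7, n8] = {n12, n4, n7, n8, n9}, which has 5 elements.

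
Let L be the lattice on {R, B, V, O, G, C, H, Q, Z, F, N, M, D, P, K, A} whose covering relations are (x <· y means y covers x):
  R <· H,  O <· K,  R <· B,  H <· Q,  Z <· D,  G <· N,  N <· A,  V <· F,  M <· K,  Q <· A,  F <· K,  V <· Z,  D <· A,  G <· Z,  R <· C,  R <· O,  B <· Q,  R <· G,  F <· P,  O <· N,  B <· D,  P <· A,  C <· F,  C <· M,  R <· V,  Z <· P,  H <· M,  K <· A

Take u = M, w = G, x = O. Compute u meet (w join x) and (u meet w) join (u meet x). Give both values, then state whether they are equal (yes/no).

w join x = N, so u meet (w join x) = M meet N = R.
u meet w = R and u meet x = R, so (u meet w) join (u meet x) = R join R = R.
Equal: yes.

R; R; yes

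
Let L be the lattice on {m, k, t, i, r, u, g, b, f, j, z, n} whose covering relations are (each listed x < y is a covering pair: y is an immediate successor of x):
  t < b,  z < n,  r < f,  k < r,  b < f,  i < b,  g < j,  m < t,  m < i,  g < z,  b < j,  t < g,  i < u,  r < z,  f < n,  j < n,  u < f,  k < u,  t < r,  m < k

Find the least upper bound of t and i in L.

Common upper bounds of {t, i}: b, f, j, n.
The least among these is b.

b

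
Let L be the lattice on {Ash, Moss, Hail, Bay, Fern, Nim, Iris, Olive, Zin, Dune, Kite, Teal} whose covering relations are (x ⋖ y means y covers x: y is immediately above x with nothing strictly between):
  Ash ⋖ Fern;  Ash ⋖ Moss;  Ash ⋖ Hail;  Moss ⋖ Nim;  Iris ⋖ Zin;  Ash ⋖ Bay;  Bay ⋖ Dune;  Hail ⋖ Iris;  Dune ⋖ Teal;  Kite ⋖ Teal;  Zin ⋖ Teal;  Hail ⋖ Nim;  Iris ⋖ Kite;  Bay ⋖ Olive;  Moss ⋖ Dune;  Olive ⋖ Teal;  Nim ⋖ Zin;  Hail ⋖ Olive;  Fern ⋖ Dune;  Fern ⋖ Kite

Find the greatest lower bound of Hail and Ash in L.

Common lower bounds of {Hail, Ash}: Ash.
The greatest among these is Ash.

Ash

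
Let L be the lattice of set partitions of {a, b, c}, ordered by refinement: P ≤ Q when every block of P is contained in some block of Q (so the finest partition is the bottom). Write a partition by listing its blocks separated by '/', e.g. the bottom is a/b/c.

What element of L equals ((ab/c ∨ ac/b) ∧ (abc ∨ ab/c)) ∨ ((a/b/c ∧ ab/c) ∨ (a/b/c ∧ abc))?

ab/c ∨ ac/b = abc
abc ∨ ab/c = abc
abc ∧ abc = abc
a/b/c ∧ ab/c = a/b/c
a/b/c ∧ abc = a/b/c
a/b/c ∨ a/b/c = a/b/c
abc ∨ a/b/c = abc

abc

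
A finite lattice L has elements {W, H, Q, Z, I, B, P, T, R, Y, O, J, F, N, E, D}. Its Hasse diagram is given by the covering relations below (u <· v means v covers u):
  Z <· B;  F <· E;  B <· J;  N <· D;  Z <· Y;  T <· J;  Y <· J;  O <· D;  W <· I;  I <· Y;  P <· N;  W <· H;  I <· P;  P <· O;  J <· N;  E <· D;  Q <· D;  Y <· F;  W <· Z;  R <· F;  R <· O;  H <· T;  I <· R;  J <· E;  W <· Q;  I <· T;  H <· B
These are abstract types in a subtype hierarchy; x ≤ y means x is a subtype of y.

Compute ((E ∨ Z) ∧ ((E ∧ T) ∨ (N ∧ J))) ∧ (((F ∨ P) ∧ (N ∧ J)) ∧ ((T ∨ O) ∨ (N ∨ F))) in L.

E ∨ Z = E
E ∧ T = T
N ∧ J = J
T ∨ J = J
E ∧ J = J
F ∨ P = D
N ∧ J = J
D ∧ J = J
T ∨ O = D
N ∨ F = D
D ∨ D = D
J ∧ D = J
J ∧ J = J

J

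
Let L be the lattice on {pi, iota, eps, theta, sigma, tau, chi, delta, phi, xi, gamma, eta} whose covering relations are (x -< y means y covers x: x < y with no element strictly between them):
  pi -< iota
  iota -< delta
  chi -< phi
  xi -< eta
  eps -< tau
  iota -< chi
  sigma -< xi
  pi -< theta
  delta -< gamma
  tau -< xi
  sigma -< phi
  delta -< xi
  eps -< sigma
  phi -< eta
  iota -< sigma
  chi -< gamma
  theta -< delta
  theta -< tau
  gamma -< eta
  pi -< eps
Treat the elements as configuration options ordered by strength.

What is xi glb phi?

Common lower bounds of {xi, phi}: eps, iota, pi, sigma.
The greatest among these is sigma.

sigma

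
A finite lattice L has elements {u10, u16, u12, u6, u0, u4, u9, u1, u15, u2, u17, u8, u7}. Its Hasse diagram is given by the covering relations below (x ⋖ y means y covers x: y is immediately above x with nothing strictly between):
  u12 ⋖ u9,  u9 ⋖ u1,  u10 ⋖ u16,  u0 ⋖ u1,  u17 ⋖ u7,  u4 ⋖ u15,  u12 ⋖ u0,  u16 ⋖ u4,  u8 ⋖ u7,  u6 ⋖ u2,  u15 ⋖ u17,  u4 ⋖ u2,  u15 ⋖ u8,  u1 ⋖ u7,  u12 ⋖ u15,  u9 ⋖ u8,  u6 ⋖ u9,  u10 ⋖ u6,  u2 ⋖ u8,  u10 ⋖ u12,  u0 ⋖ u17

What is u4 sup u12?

u15

Common upper bounds of {u4, u12}: u15, u17, u7, u8.
The least among these is u15.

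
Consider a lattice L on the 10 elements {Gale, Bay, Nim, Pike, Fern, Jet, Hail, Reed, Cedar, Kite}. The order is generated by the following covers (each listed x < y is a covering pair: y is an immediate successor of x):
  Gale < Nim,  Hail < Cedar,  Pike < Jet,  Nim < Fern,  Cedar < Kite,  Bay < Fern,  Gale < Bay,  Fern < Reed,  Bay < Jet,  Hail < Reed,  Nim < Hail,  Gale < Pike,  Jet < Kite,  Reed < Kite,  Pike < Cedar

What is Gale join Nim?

Nim

Common upper bounds of {Gale, Nim}: Cedar, Fern, Hail, Kite, Nim, Reed.
The least among these is Nim.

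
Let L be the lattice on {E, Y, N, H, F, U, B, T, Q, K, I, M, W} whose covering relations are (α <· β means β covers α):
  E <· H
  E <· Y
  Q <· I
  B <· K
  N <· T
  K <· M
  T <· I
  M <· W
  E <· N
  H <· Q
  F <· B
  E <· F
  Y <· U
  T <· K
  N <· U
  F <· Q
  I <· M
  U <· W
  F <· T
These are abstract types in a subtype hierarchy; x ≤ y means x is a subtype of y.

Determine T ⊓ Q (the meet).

F

Common lower bounds of {T, Q}: E, F.
The greatest among these is F.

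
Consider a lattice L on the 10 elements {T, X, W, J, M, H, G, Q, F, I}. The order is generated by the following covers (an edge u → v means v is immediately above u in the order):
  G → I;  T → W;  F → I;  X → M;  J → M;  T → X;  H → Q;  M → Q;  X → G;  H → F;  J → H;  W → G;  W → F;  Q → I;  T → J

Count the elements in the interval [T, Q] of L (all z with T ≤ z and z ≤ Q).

The interval [T, Q] = {H, J, M, Q, T, X}, which has 6 elements.

6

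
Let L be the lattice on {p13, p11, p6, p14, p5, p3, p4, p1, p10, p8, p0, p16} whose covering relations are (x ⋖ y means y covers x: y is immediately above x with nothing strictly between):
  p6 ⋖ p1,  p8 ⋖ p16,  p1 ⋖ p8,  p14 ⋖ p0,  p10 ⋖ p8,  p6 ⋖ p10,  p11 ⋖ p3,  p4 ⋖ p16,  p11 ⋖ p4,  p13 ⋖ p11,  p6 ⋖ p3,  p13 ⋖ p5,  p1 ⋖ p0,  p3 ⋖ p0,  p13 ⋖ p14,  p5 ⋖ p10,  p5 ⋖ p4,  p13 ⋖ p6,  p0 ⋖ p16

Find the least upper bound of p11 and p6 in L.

Common upper bounds of {p11, p6}: p0, p16, p3.
The least among these is p3.

p3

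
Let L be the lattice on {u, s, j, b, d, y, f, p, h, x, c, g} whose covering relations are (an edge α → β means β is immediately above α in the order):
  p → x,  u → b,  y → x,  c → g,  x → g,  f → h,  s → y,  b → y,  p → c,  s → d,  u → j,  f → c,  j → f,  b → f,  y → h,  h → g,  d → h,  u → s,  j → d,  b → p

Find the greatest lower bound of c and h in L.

f

Common lower bounds of {c, h}: b, f, j, u.
The greatest among these is f.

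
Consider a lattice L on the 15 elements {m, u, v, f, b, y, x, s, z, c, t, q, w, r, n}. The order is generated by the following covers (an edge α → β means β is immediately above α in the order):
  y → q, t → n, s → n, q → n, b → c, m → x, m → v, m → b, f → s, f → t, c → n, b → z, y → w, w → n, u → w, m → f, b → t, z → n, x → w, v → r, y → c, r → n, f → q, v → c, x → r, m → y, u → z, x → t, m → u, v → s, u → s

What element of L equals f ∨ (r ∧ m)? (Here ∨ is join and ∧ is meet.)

f

r ∧ m = m
f ∨ m = f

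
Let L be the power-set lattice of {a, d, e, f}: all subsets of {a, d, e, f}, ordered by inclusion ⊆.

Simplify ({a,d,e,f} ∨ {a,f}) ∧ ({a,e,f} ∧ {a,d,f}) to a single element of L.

{a,f}

{a,d,e,f} ∨ {a,f} = {a,d,e,f}
{a,e,f} ∧ {a,d,f} = {a,f}
{a,d,e,f} ∧ {a,f} = {a,f}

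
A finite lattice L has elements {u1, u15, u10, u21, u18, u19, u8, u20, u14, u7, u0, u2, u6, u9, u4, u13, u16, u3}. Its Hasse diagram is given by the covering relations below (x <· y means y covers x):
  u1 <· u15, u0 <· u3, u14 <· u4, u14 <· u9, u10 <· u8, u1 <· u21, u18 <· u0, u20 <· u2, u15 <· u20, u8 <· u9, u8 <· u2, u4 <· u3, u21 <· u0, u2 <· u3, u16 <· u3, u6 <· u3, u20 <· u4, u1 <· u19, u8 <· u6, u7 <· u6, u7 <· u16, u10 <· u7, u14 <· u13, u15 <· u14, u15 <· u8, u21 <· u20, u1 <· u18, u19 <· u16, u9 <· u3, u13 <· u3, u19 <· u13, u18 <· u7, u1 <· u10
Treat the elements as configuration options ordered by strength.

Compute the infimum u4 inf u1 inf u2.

u1

Common lower bounds of {u4, u1, u2}: u1.
The greatest among these is u1.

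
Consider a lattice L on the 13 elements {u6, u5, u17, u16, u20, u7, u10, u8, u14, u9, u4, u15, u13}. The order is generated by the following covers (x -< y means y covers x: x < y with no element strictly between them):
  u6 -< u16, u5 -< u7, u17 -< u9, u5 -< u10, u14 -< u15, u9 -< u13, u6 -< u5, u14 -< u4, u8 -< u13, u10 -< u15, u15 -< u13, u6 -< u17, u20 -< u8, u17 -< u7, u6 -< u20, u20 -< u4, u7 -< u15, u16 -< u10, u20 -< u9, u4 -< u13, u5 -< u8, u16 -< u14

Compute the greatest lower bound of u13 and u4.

u4

Common lower bounds of {u13, u4}: u14, u16, u20, u4, u6.
The greatest among these is u4.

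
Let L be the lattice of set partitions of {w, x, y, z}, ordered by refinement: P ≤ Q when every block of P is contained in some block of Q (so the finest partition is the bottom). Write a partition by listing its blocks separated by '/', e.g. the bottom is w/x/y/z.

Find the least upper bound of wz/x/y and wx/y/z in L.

The join of wz/x/y and wx/y/z merges any blocks that overlap across the partitions, giving wxz/y.

wxz/y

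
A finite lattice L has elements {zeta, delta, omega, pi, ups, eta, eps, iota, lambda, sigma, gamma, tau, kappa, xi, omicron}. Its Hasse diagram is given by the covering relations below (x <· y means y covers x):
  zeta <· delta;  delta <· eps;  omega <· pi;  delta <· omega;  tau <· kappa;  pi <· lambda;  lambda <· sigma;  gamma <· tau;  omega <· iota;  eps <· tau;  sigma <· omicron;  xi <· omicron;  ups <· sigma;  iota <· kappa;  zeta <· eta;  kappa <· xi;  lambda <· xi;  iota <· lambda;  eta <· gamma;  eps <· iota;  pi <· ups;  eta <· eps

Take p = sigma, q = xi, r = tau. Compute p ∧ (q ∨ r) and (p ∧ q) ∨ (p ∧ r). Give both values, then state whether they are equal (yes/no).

lambda; lambda; yes

q ∨ r = xi, so p ∧ (q ∨ r) = sigma ∧ xi = lambda.
p ∧ q = lambda and p ∧ r = eps, so (p ∧ q) ∨ (p ∧ r) = lambda ∨ eps = lambda.
Equal: yes.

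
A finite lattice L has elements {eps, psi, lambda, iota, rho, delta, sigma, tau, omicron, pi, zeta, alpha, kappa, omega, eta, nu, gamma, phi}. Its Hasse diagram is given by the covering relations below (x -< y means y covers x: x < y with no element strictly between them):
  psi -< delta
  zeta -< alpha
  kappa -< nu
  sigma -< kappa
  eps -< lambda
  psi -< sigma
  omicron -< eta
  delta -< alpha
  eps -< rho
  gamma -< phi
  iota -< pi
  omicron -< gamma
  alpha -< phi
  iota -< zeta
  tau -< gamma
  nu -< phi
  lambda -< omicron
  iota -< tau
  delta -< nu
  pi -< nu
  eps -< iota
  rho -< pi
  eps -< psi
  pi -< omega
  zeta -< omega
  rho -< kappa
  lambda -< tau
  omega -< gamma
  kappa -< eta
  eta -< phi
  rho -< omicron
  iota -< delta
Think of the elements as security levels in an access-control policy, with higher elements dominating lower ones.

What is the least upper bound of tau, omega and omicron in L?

Common upper bounds of {tau, omega, omicron}: gamma, phi.
The least among these is gamma.

gamma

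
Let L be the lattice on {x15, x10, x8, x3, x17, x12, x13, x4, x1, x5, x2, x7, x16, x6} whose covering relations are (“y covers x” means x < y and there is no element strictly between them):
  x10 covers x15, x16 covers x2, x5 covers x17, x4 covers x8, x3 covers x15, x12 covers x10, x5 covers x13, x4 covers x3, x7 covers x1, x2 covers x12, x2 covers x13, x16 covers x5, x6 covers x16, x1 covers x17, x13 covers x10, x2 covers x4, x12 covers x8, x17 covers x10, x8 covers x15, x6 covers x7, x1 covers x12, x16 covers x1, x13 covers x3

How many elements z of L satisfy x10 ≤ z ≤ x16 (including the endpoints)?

8

The interval [x10, x16] = {x1, x10, x12, x13, x16, x17, x2, x5}, which has 8 elements.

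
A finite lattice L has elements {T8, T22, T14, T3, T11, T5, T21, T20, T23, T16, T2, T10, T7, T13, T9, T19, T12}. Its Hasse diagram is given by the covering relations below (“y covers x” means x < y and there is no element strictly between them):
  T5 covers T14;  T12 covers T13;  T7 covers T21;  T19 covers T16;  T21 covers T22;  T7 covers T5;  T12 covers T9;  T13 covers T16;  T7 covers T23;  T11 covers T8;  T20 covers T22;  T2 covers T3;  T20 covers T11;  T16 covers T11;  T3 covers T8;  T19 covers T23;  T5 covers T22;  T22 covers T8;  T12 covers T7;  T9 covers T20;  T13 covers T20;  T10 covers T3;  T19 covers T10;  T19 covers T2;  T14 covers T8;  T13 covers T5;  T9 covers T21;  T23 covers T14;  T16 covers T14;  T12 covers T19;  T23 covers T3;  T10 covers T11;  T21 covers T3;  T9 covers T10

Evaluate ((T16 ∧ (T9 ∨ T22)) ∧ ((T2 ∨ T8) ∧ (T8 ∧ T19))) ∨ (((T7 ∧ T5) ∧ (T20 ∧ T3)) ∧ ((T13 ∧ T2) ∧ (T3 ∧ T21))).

T9 ∨ T22 = T9
T16 ∧ T9 = T11
T2 ∨ T8 = T2
T8 ∧ T19 = T8
T2 ∧ T8 = T8
T11 ∧ T8 = T8
T7 ∧ T5 = T5
T20 ∧ T3 = T8
T5 ∧ T8 = T8
T13 ∧ T2 = T8
T3 ∧ T21 = T3
T8 ∧ T3 = T8
T8 ∧ T8 = T8
T8 ∨ T8 = T8

T8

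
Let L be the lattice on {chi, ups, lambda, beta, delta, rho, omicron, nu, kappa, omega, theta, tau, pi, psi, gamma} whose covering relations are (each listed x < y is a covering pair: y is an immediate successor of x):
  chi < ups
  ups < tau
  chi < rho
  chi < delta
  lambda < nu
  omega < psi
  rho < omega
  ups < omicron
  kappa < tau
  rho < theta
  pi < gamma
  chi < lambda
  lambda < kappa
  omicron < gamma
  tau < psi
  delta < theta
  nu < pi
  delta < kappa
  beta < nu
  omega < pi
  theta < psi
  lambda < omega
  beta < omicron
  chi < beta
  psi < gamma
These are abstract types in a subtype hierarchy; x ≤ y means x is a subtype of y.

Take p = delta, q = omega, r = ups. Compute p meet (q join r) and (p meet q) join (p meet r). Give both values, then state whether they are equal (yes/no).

delta; chi; no

q join r = psi, so p meet (q join r) = delta meet psi = delta.
p meet q = chi and p meet r = chi, so (p meet q) join (p meet r) = chi join chi = chi.
Equal: no.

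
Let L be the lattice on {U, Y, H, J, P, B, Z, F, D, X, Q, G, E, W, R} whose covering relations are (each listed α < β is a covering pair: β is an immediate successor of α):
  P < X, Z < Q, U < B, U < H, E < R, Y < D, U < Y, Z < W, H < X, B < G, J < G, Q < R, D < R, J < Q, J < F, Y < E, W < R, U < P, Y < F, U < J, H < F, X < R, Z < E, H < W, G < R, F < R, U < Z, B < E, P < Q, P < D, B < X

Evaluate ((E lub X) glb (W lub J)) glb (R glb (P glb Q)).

P

E ∨ X = R
W ∨ J = R
R ∧ R = R
P ∧ Q = P
R ∧ P = P
R ∧ P = P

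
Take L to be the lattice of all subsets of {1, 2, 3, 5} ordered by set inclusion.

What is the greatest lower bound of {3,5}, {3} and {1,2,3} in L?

Under ⊆, meet is intersection: {3,5} ∩ {3} ∩ {1,2,3} = {3}.

{3}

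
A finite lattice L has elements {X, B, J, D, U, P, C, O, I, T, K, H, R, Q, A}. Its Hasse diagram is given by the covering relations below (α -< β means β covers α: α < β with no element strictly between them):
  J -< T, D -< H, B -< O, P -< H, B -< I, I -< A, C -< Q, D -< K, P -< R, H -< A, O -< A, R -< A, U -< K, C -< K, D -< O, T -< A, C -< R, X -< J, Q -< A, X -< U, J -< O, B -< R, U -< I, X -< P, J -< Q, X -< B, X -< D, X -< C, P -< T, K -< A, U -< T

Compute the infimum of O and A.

O

Common lower bounds of {O, A}: B, D, J, O, X.
The greatest among these is O.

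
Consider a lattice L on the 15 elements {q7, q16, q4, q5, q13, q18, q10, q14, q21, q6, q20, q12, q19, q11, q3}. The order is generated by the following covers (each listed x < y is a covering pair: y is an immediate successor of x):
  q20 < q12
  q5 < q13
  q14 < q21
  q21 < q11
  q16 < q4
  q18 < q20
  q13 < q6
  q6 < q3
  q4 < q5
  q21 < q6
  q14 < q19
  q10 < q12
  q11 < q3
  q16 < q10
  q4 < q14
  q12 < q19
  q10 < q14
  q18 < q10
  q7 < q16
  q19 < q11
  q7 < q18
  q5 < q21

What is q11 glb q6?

Common lower bounds of {q11, q6}: q10, q14, q16, q18, q21, q4, q5, q7.
The greatest among these is q21.

q21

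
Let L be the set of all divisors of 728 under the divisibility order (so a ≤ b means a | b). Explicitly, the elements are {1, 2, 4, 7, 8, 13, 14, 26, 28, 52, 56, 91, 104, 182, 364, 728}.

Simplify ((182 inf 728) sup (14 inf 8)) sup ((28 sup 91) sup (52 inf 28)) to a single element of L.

182 ∧ 728 = 182
14 ∧ 8 = 2
182 ∨ 2 = 182
28 ∨ 91 = 364
52 ∧ 28 = 4
364 ∨ 4 = 364
182 ∨ 364 = 364

364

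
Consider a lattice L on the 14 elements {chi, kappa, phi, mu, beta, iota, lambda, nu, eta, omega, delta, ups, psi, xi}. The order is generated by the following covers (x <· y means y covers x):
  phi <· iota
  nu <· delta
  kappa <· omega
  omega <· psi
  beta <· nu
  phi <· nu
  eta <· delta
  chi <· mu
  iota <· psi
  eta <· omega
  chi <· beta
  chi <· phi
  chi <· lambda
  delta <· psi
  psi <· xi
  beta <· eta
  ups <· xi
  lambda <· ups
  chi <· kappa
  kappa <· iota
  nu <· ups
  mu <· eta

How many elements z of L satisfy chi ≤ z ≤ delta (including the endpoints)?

The interval [chi, delta] = {beta, chi, delta, eta, mu, nu, phi}, which has 7 elements.

7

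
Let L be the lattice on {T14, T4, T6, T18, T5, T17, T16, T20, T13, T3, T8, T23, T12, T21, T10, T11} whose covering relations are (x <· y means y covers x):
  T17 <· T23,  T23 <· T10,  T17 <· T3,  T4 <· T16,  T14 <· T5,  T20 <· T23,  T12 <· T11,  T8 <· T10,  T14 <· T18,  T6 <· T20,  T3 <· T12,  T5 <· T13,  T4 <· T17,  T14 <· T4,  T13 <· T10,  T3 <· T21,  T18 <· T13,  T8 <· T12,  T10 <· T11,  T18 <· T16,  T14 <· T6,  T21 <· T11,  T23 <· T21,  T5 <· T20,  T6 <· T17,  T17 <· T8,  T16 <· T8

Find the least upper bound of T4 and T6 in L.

Common upper bounds of {T4, T6}: T10, T11, T12, T17, T21, T23, T3, T8.
The least among these is T17.

T17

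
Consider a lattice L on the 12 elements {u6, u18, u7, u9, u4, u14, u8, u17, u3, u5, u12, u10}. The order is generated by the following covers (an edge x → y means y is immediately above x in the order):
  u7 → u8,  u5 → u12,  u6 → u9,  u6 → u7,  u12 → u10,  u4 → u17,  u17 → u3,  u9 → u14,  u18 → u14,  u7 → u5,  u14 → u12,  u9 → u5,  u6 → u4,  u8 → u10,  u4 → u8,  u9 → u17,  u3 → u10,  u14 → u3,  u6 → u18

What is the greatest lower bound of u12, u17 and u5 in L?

Common lower bounds of {u12, u17, u5}: u6, u9.
The greatest among these is u9.

u9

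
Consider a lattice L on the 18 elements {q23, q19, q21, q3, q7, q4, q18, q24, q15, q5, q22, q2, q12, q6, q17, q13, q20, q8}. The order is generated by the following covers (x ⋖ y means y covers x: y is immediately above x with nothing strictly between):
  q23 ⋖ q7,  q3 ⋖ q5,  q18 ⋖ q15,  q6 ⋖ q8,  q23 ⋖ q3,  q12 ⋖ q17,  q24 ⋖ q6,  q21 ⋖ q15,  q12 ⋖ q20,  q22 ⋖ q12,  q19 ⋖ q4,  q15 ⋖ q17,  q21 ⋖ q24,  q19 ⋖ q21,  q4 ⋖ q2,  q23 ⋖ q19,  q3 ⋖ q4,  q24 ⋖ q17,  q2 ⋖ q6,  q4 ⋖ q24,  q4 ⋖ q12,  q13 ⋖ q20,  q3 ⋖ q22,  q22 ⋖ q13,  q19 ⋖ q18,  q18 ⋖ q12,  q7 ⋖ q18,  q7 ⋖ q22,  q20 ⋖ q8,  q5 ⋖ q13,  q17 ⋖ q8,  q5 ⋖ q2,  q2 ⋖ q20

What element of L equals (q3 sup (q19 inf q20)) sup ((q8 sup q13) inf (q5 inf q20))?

q19 ∧ q20 = q19
q3 ∨ q19 = q4
q8 ∨ q13 = q8
q5 ∧ q20 = q5
q8 ∧ q5 = q5
q4 ∨ q5 = q2

q2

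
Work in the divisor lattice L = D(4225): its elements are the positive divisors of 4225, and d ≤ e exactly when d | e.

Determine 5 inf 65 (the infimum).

5

Common lower bounds of {5, 65}: 1, 5.
The greatest among these is 5.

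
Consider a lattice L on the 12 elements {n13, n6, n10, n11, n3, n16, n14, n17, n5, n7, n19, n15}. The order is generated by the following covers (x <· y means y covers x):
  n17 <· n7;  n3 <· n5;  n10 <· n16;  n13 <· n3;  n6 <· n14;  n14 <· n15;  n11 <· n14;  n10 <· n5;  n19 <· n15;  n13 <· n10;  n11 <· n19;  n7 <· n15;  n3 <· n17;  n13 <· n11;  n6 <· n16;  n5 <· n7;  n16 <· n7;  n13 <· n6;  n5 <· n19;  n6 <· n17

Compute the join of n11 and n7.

n15

Common upper bounds of {n11, n7}: n15.
The least among these is n15.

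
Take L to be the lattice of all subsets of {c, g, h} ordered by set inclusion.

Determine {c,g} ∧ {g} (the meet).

{g}

Common lower bounds of {{c,g}, {g}}: {g}, {}.
The greatest among these is {g}.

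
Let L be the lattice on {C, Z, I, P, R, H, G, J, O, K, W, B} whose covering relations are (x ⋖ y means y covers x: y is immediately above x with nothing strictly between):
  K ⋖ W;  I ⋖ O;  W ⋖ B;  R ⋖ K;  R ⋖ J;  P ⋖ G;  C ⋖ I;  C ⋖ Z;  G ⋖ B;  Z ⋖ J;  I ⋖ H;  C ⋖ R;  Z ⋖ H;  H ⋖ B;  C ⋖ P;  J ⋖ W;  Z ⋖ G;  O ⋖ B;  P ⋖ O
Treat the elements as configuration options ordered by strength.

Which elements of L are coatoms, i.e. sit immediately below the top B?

The coatoms are exactly the elements covered by B: G, H, O, W.

G, H, O, W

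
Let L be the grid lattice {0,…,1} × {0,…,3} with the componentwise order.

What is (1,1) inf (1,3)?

(1,1)

In a product of chains, the meet is componentwise min, giving (1,1).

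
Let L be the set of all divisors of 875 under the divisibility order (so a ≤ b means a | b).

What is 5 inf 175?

5

In the divisibility order, the meet is the greatest common divisor: gcd(5, 175) = 5.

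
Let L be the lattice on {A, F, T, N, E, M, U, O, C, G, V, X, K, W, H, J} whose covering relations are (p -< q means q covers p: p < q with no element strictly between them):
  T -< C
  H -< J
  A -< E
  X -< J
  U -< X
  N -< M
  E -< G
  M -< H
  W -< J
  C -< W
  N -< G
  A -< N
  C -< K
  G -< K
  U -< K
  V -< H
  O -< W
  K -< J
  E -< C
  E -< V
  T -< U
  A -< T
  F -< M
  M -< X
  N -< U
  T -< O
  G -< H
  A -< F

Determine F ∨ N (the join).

M

Common upper bounds of {F, N}: H, J, M, X.
The least among these is M.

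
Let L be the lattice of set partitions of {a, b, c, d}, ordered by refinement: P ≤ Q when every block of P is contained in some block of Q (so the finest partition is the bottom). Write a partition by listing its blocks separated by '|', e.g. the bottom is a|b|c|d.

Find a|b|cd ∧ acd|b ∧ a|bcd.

Common lower bounds of {a|b|cd, acd|b, a|bcd}: a|b|cd, a|b|c|d.
The greatest among these is a|b|cd.

a|b|cd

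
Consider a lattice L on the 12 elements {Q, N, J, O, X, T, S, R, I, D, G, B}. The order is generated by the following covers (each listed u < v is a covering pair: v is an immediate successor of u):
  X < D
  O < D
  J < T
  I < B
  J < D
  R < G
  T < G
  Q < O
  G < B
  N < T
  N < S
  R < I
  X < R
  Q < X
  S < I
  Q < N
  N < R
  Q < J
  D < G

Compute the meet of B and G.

G

Common lower bounds of {B, G}: D, G, J, N, O, Q, R, T, X.
The greatest among these is G.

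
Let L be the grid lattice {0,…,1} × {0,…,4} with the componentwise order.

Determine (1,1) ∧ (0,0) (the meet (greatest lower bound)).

(0,0)

In a product of chains, the meet is componentwise min, giving (0,0).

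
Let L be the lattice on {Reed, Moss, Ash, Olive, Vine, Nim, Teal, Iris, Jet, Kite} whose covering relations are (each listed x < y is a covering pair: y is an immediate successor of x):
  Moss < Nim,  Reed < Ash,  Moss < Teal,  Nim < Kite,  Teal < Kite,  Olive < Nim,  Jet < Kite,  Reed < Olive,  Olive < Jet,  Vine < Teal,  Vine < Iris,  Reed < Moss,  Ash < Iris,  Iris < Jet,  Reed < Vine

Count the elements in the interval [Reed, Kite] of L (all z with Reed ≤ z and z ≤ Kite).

10

The interval [Reed, Kite] = {Ash, Iris, Jet, Kite, Moss, Nim, Olive, Reed, Teal, Vine}, which has 10 elements.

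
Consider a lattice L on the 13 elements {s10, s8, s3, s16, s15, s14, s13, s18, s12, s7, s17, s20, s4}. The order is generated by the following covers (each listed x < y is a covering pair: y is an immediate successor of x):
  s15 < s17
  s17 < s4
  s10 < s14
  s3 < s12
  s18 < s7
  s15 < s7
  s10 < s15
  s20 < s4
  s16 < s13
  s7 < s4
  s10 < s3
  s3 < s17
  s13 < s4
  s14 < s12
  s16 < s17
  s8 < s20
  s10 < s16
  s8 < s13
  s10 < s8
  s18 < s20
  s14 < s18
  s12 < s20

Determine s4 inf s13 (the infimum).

s13

Common lower bounds of {s4, s13}: s10, s13, s16, s8.
The greatest among these is s13.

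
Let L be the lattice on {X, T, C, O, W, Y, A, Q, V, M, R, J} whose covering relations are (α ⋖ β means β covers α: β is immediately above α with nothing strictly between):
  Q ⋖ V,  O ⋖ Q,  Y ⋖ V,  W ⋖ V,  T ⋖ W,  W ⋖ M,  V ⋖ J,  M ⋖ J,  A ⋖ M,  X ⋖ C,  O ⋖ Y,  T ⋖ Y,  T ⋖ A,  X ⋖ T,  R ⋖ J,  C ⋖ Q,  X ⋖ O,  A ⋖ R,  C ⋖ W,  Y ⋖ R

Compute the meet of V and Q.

Q

Common lower bounds of {V, Q}: C, O, Q, X.
The greatest among these is Q.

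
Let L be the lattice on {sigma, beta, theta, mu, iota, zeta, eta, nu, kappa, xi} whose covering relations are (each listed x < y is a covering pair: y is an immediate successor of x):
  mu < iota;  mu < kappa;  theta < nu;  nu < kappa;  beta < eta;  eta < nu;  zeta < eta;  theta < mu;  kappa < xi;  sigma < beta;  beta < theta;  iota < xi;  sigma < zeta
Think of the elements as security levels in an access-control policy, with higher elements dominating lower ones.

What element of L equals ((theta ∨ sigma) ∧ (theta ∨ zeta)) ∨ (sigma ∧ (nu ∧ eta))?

theta ∨ sigma = theta
theta ∨ zeta = nu
theta ∧ nu = theta
nu ∧ eta = eta
sigma ∧ eta = sigma
theta ∨ sigma = theta

theta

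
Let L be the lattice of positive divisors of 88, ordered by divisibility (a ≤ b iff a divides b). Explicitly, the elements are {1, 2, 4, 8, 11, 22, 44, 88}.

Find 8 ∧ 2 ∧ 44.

2

In the divisibility order, the meet is the greatest common divisor: gcd(8, 2, 44) = 2.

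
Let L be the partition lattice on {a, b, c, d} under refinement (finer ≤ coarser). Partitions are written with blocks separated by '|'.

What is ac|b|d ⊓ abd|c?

The meet (common refinement) of ac|b|d and abd|c intersects blocks pairwise, giving a|b|c|d.

a|b|c|d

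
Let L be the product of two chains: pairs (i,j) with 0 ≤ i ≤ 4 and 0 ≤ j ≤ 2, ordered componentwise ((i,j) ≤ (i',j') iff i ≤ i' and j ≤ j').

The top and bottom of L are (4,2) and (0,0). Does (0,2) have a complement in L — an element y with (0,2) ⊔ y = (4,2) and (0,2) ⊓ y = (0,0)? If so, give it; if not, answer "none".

(4,0)

Need y with (0,2) ∨ y = (4,2) and (0,2) ∧ y = (0,0).
Checking each element gives: (4,0).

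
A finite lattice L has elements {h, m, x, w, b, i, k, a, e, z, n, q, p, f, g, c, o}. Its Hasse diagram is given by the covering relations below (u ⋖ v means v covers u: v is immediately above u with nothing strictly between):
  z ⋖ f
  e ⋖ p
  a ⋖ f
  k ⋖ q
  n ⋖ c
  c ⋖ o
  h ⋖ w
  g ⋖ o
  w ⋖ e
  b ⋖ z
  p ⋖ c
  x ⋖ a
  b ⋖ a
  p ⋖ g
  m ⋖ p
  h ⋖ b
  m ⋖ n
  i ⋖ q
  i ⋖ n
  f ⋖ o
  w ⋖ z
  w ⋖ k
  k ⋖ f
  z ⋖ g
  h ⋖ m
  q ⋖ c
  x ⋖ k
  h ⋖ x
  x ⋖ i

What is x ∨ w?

Common upper bounds of {x, w}: c, f, k, o, q.
The least among these is k.

k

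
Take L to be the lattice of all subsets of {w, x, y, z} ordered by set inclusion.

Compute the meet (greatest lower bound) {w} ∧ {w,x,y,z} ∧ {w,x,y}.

{w}

Common lower bounds of {{w}, {w,x,y,z}, {w,x,y}}: {w}, ∅.
The greatest among these is {w}.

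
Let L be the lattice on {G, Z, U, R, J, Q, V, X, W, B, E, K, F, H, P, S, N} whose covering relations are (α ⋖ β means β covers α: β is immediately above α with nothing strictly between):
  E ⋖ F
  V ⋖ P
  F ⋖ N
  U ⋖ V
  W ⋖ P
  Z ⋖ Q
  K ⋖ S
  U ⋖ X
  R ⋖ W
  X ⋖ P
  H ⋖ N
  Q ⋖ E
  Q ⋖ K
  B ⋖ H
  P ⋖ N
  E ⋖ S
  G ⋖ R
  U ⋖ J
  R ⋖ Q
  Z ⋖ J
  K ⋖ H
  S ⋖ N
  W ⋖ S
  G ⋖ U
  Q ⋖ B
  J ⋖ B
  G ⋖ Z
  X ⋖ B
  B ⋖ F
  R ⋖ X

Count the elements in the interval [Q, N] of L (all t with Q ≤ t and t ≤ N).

8

The interval [Q, N] = {B, E, F, H, K, N, Q, S}, which has 8 elements.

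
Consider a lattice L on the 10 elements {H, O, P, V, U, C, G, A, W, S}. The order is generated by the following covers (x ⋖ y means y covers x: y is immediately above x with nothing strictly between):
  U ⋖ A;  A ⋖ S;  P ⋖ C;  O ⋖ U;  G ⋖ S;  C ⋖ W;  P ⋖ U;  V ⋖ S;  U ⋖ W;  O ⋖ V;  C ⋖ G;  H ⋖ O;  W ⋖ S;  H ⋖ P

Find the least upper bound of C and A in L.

Common upper bounds of {C, A}: S.
The least among these is S.

S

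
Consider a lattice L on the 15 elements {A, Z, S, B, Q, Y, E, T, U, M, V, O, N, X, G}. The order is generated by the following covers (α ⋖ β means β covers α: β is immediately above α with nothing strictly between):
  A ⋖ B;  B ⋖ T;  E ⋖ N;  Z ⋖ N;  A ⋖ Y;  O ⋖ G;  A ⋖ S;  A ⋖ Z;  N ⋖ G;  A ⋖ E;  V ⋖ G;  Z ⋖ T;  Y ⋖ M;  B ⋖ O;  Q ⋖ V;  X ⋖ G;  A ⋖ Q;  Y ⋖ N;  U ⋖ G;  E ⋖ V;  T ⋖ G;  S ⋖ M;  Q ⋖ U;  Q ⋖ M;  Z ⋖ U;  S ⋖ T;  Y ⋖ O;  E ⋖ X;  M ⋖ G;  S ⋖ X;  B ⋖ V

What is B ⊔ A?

B

Common upper bounds of {B, A}: B, G, O, T, V.
The least among these is B.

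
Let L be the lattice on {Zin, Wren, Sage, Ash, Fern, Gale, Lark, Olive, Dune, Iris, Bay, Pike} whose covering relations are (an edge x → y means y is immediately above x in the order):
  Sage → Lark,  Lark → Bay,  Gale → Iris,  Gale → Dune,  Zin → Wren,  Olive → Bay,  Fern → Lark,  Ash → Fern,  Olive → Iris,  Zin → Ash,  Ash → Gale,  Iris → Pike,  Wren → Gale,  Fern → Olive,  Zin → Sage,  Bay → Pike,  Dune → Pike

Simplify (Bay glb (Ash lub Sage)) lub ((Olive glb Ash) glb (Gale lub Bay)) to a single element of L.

Lark

Ash ∨ Sage = Lark
Bay ∧ Lark = Lark
Olive ∧ Ash = Ash
Gale ∨ Bay = Pike
Ash ∧ Pike = Ash
Lark ∨ Ash = Lark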